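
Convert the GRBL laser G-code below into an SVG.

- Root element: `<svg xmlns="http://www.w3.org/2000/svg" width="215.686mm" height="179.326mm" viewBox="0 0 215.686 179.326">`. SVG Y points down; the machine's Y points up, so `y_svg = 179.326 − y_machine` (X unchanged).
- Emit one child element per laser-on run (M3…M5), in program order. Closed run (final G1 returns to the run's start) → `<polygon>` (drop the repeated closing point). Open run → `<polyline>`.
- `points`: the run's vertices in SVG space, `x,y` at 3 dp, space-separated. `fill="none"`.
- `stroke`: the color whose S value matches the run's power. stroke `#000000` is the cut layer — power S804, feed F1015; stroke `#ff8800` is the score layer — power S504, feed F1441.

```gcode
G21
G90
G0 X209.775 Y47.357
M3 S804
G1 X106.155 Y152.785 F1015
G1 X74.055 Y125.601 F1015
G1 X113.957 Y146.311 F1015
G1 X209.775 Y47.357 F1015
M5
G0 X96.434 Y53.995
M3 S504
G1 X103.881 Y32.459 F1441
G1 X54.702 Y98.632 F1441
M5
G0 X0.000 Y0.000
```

<svg xmlns="http://www.w3.org/2000/svg" width="215.686mm" height="179.326mm" viewBox="0 0 215.686 179.326">
  <polygon points="209.775,131.969 106.155,26.541 74.055,53.725 113.957,33.015" fill="none" stroke="#000000"/>
  <polyline points="96.434,125.331 103.881,146.867 54.702,80.694" fill="none" stroke="#ff8800"/>
</svg>

Machine Y-up, SVG Y-down with viewBox height 179.326, so y_svg = 179.326 − y_machine; X carries over.

Run 1: the run's S804 means `#000000` (cut). The run returns to its start, so emit a `<polygon>` with points (Y-flipped): 209.775,131.969 106.155,26.541 74.055,53.725 113.957,33.015.

Run 2: the run's S504 means `#ff8800` (score). The run is open, so emit a `<polyline>` with points (Y-flipped): 96.434,125.331 103.881,146.867 54.702,80.694.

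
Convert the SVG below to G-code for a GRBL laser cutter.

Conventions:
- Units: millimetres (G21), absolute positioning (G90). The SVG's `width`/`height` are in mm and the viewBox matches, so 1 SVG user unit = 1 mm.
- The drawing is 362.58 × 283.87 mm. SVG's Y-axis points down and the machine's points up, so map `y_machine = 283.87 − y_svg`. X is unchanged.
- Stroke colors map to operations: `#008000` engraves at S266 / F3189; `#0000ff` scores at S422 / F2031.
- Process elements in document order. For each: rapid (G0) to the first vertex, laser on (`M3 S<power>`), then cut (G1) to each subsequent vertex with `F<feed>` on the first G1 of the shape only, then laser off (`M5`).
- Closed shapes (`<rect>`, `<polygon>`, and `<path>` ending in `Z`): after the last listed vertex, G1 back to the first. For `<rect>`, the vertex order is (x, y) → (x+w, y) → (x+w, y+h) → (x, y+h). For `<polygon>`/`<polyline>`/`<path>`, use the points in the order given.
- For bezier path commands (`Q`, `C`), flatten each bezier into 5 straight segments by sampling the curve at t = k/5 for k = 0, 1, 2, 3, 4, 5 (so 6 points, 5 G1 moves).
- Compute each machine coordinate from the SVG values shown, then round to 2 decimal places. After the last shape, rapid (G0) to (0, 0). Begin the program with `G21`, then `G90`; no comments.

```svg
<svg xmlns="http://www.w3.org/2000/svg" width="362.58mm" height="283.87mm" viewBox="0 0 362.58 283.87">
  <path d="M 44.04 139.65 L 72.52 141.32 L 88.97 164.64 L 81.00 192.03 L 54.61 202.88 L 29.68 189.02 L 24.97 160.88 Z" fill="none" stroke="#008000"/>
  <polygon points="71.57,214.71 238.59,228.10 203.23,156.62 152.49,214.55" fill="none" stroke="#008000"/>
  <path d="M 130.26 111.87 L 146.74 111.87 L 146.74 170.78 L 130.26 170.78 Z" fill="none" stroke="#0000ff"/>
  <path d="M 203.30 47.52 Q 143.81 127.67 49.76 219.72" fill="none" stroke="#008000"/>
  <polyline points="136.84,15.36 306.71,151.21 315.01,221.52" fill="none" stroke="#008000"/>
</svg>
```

G21
G90
G0 X44.04 Y144.22
M3 S266
G1 X72.52 Y142.55 F3189
G1 X88.97 Y119.23
G1 X81.00 Y91.84
G1 X54.61 Y80.99
G1 X29.68 Y94.85
G1 X24.97 Y122.99
G1 X44.04 Y144.22
M5
G0 X71.57 Y69.16
M3 S266
G1 X238.59 Y55.77 F3189
G1 X203.23 Y127.25
G1 X152.49 Y69.32
G1 X71.57 Y69.16
M5
G0 X130.26 Y172.00
M3 S422
G1 X146.74 Y172.00 F2031
G1 X146.74 Y113.09
G1 X130.26 Y113.09
G1 X130.26 Y172.00
M5
G0 X203.30 Y236.35
M3 S266
G1 X178.12 Y203.81 F3189
G1 X150.18 Y170.33
G1 X119.47 Y135.89
G1 X86.00 Y100.49
G1 X49.76 Y64.15
M5
G0 X136.84 Y268.51
M3 S266
G1 X306.71 Y132.66 F3189
G1 X315.01 Y62.35
M5
G0 X0.00 Y0.00

Since the viewBox matches the mm dimensions, user units are millimetres directly. The only transform is the Y-flip y_m = 283.87 − y_svg.

Shape 1 is a regular polygon drawn with `<path>`. Its stroke #008000 means engrave at S266, F3189. After flipping Y the toolpath is (44.04,144.22) → (72.52,142.55) → (88.97,119.23) → (81.00,91.84) → (54.61,80.99) → (29.68,94.85) → (24.97,122.99) → (44.04,144.22), returning to the start.

Shape 2 is a closed polygon drawn with `<polygon>`. Its stroke #008000 means engrave at S266, F3189. After flipping Y the toolpath is (71.57,69.16) → (238.59,55.77) → (203.23,127.25) → (152.49,69.32) → (71.57,69.16), returning to the start.

Shape 3 is a rectangle drawn with `<path>`. Its stroke #0000ff means score at S422, F2031. After flipping Y the toolpath is (130.26,172.00) → (146.74,172.00) → (146.74,113.09) → (130.26,113.09) → (130.26,172.00), returning to the start.

Shape 4 is a quadratic bezier drawn with `<path>`. Its stroke #008000 means engrave at S266, F3189. After flipping Y the toolpath is (203.30,236.35) → (178.12,203.81) → (150.18,170.33) → (119.47,135.89) → (86.00,100.49) → (49.76,64.15).

Shape 5 is a open polyline drawn with `<polyline>`. Its stroke #008000 means engrave at S266, F3189. After flipping Y the toolpath is (136.84,268.51) → (306.71,132.66) → (315.01,62.35).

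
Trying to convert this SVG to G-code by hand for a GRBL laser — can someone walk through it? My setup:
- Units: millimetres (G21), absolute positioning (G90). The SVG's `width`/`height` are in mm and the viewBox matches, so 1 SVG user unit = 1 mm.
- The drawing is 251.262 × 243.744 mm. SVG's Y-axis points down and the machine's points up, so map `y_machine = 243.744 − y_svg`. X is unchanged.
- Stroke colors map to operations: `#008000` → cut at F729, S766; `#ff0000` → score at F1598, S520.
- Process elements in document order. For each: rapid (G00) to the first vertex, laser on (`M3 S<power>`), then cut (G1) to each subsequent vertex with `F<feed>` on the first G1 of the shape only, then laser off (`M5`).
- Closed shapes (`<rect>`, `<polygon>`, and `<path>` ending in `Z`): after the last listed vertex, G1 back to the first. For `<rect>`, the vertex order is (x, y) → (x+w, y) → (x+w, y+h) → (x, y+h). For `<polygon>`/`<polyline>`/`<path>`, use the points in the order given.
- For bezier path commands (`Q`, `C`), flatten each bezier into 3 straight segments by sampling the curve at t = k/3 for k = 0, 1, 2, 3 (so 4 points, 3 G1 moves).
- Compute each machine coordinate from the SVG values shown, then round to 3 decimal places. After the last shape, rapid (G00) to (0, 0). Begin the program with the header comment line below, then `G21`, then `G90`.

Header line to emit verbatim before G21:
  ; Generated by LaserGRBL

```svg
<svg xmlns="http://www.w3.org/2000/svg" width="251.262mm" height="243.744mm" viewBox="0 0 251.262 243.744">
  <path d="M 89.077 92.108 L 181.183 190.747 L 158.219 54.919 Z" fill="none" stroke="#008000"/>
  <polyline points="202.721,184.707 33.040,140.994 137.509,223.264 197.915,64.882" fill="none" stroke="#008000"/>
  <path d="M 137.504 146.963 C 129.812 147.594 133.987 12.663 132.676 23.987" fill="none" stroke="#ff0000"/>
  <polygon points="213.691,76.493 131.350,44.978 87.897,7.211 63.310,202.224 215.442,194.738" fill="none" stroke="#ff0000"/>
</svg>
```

; Generated by LaserGRBL
G21
G90
G00 X89.077 Y151.636
M3 S766
G1 X181.183 Y52.997 F729
G1 X158.219 Y188.825
G1 X89.077 Y151.636
M5
G00 X202.721 Y59.037
M3 S766
G1 X33.040 Y102.750 F729
G1 X137.509 Y20.480
G1 X197.915 Y178.862
M5
G00 X137.504 Y96.781
M3 S520
G1 X133.125 Y130.900 F1598
G1 X132.801 Y192.767
G1 X132.676 Y219.757
M5
G00 X213.691 Y167.251
M3 S520
G1 X131.350 Y198.766 F1598
G1 X87.897 Y236.533
G1 X63.310 Y41.520
G1 X215.442 Y49.006
G1 X213.691 Y167.251
M5
G00 X0.000 Y0.000

Since the viewBox matches the mm dimensions, user units are millimetres directly. The only transform is the Y-flip y_m = 243.744 − y_svg.

Shape 1 is a closed polygon drawn with `<path>`. Its stroke #008000 means cut at S766, F729. After flipping Y the toolpath is (89.077,151.636) → (181.183,52.997) → (158.219,188.825) → (89.077,151.636), returning to the start.

Shape 2 is a open polyline drawn with `<polyline>`. Its stroke #008000 means cut at S766, F729. After flipping Y the toolpath is (202.721,59.037) → (33.040,102.750) → (137.509,20.480) → (197.915,178.862).

Shape 3 is a cubic bezier drawn with `<path>`. Its stroke #ff0000 means score at S520, F1598. After flipping Y the toolpath is (137.504,96.781) → (133.125,130.900) → (132.801,192.767) → (132.676,219.757).

Shape 4 is a closed polygon drawn with `<polygon>`. Its stroke #ff0000 means score at S520, F1598. After flipping Y the toolpath is (213.691,167.251) → (131.350,198.766) → (87.897,236.533) → (63.310,41.520) → (215.442,49.006) → (213.691,167.251), returning to the start.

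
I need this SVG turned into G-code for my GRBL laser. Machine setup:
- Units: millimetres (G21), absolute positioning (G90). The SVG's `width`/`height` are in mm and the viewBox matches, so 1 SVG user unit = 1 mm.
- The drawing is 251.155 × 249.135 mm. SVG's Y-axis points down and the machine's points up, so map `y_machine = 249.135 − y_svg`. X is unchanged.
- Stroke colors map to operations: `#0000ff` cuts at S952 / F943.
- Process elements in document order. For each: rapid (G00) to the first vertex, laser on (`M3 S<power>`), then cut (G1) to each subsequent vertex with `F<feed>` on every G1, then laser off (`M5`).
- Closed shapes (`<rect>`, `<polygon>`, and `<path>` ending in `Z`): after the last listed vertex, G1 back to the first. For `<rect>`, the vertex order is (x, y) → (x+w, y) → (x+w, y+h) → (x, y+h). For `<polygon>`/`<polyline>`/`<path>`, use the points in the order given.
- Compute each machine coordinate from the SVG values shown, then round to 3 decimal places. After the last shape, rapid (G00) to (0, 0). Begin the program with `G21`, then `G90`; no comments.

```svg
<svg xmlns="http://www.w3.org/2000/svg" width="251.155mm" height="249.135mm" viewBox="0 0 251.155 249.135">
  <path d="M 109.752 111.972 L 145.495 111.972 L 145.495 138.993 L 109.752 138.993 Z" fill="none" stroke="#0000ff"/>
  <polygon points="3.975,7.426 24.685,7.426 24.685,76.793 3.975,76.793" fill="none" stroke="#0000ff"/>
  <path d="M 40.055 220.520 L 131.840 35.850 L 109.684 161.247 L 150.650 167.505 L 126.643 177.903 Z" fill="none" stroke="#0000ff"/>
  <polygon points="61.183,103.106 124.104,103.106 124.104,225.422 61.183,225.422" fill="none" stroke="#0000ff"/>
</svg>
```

viewBox `0 0 251.155 249.135` with mm width/height → 1 unit = 1 mm. Flip: y_m = 249.135 − y_svg.

**Shape 1** — `<path>` rectangle, stroke `#0000ff` → cut (S952, F943). Machine vertices: (109.752,137.163) → (145.495,137.163) → (145.495,110.142) → (109.752,110.142) → (109.752,137.163). Closed: final G1 returns to the first vertex.

**Shape 2** — `<polygon>` rectangle, stroke `#0000ff` → cut (S952, F943). Machine vertices: (3.975,241.709) → (24.685,241.709) → (24.685,172.342) → (3.975,172.342) → (3.975,241.709). Closed: final G1 returns to the first vertex.

**Shape 3** — `<path>` closed polygon, stroke `#0000ff` → cut (S952, F943). Machine vertices: (40.055,28.615) → (131.840,213.285) → (109.684,87.888) → (150.650,81.630) → (126.643,71.232) → (40.055,28.615). Closed: final G1 returns to the first vertex.

**Shape 4** — `<polygon>` rectangle, stroke `#0000ff` → cut (S952, F943). Machine vertices: (61.183,146.029) → (124.104,146.029) → (124.104,23.713) → (61.183,23.713) → (61.183,146.029). Closed: final G1 returns to the first vertex.

G21
G90
G00 X109.752 Y137.163
M3 S952
G1 X145.495 Y137.163 F943
G1 X145.495 Y110.142 F943
G1 X109.752 Y110.142 F943
G1 X109.752 Y137.163 F943
M5
G00 X3.975 Y241.709
M3 S952
G1 X24.685 Y241.709 F943
G1 X24.685 Y172.342 F943
G1 X3.975 Y172.342 F943
G1 X3.975 Y241.709 F943
M5
G00 X40.055 Y28.615
M3 S952
G1 X131.840 Y213.285 F943
G1 X109.684 Y87.888 F943
G1 X150.650 Y81.630 F943
G1 X126.643 Y71.232 F943
G1 X40.055 Y28.615 F943
M5
G00 X61.183 Y146.029
M3 S952
G1 X124.104 Y146.029 F943
G1 X124.104 Y23.713 F943
G1 X61.183 Y23.713 F943
G1 X61.183 Y146.029 F943
M5
G00 X0.000 Y0.000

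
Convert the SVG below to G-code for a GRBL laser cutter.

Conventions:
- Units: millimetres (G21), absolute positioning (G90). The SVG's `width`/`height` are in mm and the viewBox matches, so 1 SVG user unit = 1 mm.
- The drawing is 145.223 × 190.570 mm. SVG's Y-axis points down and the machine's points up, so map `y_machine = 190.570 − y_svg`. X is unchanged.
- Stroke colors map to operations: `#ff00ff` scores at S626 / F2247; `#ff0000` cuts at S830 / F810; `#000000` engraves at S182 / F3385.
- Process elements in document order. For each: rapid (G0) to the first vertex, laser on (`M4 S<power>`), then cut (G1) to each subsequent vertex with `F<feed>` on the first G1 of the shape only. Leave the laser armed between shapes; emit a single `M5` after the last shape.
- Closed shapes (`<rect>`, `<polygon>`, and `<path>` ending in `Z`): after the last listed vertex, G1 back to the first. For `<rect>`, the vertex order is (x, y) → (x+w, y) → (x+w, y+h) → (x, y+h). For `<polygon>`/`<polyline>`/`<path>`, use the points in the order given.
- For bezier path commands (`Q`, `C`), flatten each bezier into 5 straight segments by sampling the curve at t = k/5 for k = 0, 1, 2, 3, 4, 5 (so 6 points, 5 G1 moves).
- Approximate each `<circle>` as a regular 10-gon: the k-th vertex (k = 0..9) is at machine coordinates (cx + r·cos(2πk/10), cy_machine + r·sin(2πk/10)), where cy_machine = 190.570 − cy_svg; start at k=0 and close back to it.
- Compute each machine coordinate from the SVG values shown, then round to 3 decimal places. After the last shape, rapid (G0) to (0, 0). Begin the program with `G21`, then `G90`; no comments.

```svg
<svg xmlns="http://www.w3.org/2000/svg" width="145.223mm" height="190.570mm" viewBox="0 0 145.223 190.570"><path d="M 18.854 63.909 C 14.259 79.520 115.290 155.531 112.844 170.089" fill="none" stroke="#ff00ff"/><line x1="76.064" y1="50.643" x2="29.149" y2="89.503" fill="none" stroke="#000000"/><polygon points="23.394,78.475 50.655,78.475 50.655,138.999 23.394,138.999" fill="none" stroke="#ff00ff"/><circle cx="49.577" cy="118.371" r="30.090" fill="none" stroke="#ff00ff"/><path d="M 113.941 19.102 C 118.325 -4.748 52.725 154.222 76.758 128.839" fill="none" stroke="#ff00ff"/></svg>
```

G21
G90
G0 X18.854 Y126.661
M4 S626
G1 X27.099 Y111.021 F2247
G1 X50.658 Y86.734
G1 X79.493 Y59.649
G1 X103.567 Y35.615
G1 X112.844 Y20.481
G0 X76.064 Y139.927
M4 S182
G1 X29.149 Y101.067 F3385
G0 X23.394 Y112.095
M4 S626
G1 X50.655 Y112.095 F2247
G1 X50.655 Y51.571
G1 X23.394 Y51.571
G1 X23.394 Y112.095
G0 X79.667 Y72.199
M4 S626
G1 X73.920 Y89.885 F2247
G1 X58.875 Y100.816
G1 X40.279 Y100.816
G1 X25.234 Y89.885
G1 X19.487 Y72.199
G1 X25.234 Y54.513
G1 X40.279 Y43.582
G1 X58.875 Y43.582
G1 X73.920 Y54.513
G1 X79.667 Y72.199
G0 X113.941 Y171.468
M4 S626
G1 X109.450 Y166.777 F2247
G1 X95.825 Y135.833
G1 X80.727 Y96.262
G1 X71.817 Y65.686
G1 X76.758 Y61.731
M5
G0 X0.000 Y0.000

viewBox `0 0 145.223 190.570` with mm width/height → 1 unit = 1 mm. Flip: y_m = 190.570 − y_svg.

**Shape 1** — `<path>` cubic bezier, stroke `#ff00ff` → score (S626, F2247). Control points (SVG): P0=(18.854,63.909), P1=(14.259,79.520), P2=(115.290,155.531), P3=(112.844,170.089); sampled at t=k/5. Machine vertices: (18.854,126.661) → (27.099,111.021) → (50.658,86.734) → (79.493,59.649) → (103.567,35.615) → (112.844,20.481). Open path.

**Shape 2** — `<line>` line segment, stroke `#000000` → engrave (S182, F3385). Machine vertices: (76.064,139.927) → (29.149,101.067). Open path.

**Shape 3** — `<polygon>` rectangle, stroke `#ff00ff` → score (S626, F2247). Machine vertices: (23.394,112.095) → (50.655,112.095) → (50.655,51.571) → (23.394,51.571) → (23.394,112.095). Closed: final G1 returns to the first vertex.

**Shape 4** — `<circle>` circle, stroke `#ff00ff` → score (S626, F2247). Machine vertices: (79.667,72.199) → (73.920,89.885) → (58.875,100.816) → (40.279,100.816) → (25.234,89.885) → (19.487,72.199) → (25.234,54.513) → (40.279,43.582) → (58.875,43.582) → (73.920,54.513) → (79.667,72.199). Closed: final G1 returns to the first vertex.

**Shape 5** — `<path>` cubic bezier, stroke `#ff00ff` → score (S626, F2247). Control points (SVG): P0=(113.941,19.102), P1=(118.325,-4.748), P2=(52.725,154.222), P3=(76.758,128.839); sampled at t=k/5. Machine vertices: (113.941,171.468) → (109.450,166.777) → (95.825,135.833) → (80.727,96.262) → (71.817,65.686) → (76.758,61.731). Open path.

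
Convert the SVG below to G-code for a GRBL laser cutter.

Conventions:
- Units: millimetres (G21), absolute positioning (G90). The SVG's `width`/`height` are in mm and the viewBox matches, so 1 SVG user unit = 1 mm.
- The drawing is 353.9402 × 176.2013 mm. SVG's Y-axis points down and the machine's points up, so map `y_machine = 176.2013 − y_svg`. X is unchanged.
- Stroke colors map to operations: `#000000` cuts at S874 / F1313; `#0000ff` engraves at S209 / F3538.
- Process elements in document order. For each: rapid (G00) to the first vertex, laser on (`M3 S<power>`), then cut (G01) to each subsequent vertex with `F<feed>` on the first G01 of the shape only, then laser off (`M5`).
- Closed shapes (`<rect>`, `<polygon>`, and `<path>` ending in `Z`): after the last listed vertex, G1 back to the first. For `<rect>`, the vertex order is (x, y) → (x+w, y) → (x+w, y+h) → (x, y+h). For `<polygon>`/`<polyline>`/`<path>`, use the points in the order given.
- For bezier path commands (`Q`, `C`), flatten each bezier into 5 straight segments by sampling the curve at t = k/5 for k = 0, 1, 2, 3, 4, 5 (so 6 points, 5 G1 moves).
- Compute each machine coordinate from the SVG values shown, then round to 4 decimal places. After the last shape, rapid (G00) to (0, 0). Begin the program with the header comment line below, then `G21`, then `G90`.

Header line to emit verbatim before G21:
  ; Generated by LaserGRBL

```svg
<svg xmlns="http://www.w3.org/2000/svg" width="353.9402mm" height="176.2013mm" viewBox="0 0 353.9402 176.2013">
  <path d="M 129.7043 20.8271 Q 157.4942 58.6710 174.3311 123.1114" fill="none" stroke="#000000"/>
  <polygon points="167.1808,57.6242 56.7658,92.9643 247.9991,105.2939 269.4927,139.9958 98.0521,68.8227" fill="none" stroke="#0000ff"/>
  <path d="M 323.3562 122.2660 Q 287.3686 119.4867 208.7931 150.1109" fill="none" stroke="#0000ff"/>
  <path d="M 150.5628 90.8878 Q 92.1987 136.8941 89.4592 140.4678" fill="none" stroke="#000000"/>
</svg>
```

; Generated by LaserGRBL
G21
G90
G00 X129.7043 Y155.3742
M3 S874
G01 X140.3821 Y139.1728 F1313
G01 X150.1837 Y120.8436
G01 X159.1091 Y100.3868
G01 X167.1582 Y77.8022
G01 X174.3311 Y53.0899
M5
G00 X167.1808 Y118.5771
M3 S209
G01 X56.7658 Y83.2370 F3538
G01 X247.9991 Y70.9074
G01 X269.4927 Y36.2055
G01 X98.0521 Y107.3786
G01 X167.1808 Y118.5771
M5
G00 X323.3562 Y53.9353
M3 S209
G01 X307.2576 Y53.7109 F3538
G01 X287.7521 Y50.8142
G01 X264.8394 Y45.2452
G01 X238.5198 Y37.0039
G01 X208.7931 Y26.0904
M5
G00 X150.5628 Y85.3135
M3 S874
G01 X129.4421 Y68.6083 F1313
G01 X112.7715 Y55.2977
G01 X100.5507 Y45.3817
G01 X92.7800 Y38.8603
G01 X89.4592 Y35.7335
M5
G00 X0.0000 Y0.0000

Since the viewBox matches the mm dimensions, user units are millimetres directly. The only transform is the Y-flip y_m = 176.2013 − y_svg.

Shape 1 is a quadratic bezier drawn with `<path>`. Its stroke #000000 means cut at S874, F1313. After flipping Y the toolpath is (129.7043,155.3742) → (140.3821,139.1728) → (150.1837,120.8436) → (159.1091,100.3868) → (167.1582,77.8022) → (174.3311,53.0899).

Shape 2 is a closed polygon drawn with `<polygon>`. Its stroke #0000ff means engrave at S209, F3538. After flipping Y the toolpath is (167.1808,118.5771) → (56.7658,83.2370) → (247.9991,70.9074) → (269.4927,36.2055) → (98.0521,107.3786) → (167.1808,118.5771), returning to the start.

Shape 3 is a quadratic bezier drawn with `<path>`. Its stroke #0000ff means engrave at S209, F3538. After flipping Y the toolpath is (323.3562,53.9353) → (307.2576,53.7109) → (287.7521,50.8142) → (264.8394,45.2452) → (238.5198,37.0039) → (208.7931,26.0904).

Shape 4 is a quadratic bezier drawn with `<path>`. Its stroke #000000 means cut at S874, F1313. After flipping Y the toolpath is (150.5628,85.3135) → (129.4421,68.6083) → (112.7715,55.2977) → (100.5507,45.3817) → (92.7800,38.8603) → (89.4592,35.7335).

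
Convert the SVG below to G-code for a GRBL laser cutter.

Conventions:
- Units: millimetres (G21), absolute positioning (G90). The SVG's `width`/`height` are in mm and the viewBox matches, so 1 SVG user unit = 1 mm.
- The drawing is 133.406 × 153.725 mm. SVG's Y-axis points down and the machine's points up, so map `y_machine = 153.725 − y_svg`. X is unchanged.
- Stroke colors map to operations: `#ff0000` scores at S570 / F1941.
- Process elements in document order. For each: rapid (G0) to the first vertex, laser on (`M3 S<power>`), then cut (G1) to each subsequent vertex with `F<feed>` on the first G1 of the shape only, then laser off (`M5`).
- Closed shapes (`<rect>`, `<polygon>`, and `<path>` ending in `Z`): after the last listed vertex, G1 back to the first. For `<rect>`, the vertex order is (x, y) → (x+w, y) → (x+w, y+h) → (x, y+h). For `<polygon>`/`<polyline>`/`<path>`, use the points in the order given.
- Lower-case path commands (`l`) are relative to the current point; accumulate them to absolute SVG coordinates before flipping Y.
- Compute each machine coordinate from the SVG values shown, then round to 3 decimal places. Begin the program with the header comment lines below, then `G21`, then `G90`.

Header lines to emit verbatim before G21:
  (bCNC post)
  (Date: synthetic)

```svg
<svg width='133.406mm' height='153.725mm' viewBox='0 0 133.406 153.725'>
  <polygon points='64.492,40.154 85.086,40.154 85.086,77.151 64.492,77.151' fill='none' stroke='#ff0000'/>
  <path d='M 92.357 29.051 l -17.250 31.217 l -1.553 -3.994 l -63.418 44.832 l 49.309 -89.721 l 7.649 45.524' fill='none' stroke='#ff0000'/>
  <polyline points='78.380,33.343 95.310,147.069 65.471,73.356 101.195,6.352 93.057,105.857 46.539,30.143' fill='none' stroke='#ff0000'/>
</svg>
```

1 u = 1 mm; y_m = 153.725 − y.

[1] `<polygon>` rectangle, #ff0000→score S570 F1941: (64.492,113.571) → (85.086,113.571) → (85.086,76.574) → (64.492,76.574) → (64.492,113.571) (closed)

[2] `<path>` open polyline, #ff0000→score S570 F1941: (92.357,124.674) → (75.107,93.457) → (73.554,97.451) → (10.136,52.619) → (59.445,142.340) → (67.094,96.816)

[3] `<polyline>` open polyline, #ff0000→score S570 F1941: (78.380,120.382) → (95.310,6.656) → (65.471,80.369) → (101.195,147.373) → (93.057,47.868) → (46.539,123.582)

(bCNC post)
(Date: synthetic)
G21
G90
G0 X64.492 Y113.571
M3 S570
G1 X85.086 Y113.571 F1941
G1 X85.086 Y76.574
G1 X64.492 Y76.574
G1 X64.492 Y113.571
M5
G0 X92.357 Y124.674
M3 S570
G1 X75.107 Y93.457 F1941
G1 X73.554 Y97.451
G1 X10.136 Y52.619
G1 X59.445 Y142.340
G1 X67.094 Y96.816
M5
G0 X78.380 Y120.382
M3 S570
G1 X95.310 Y6.656 F1941
G1 X65.471 Y80.369
G1 X101.195 Y147.373
G1 X93.057 Y47.868
G1 X46.539 Y123.582
M5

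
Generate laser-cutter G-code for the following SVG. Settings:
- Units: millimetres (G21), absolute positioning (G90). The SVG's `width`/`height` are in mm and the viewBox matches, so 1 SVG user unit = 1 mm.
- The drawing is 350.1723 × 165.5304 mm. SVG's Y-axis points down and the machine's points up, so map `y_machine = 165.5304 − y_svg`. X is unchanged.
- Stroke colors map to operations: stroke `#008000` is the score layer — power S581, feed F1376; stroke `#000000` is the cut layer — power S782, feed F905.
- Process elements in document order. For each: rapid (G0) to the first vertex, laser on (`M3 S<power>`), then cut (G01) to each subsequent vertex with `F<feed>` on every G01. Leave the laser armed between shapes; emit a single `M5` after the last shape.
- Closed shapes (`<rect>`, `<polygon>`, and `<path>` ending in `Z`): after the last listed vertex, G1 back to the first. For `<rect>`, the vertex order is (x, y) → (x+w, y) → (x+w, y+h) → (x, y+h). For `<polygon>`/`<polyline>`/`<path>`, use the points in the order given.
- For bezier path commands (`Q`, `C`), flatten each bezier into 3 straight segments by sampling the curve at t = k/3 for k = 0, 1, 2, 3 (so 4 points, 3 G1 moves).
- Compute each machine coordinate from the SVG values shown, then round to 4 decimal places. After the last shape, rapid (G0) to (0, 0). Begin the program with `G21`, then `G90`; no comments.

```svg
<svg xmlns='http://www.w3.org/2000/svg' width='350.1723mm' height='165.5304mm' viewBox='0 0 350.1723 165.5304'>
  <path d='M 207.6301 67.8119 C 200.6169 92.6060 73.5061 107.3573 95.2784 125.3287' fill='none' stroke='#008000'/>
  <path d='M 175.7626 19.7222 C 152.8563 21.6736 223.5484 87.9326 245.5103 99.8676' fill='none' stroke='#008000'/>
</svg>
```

G21
G90
G0 X207.6301 Y97.7185
M3 S581
G01 X170.5466 Y75.7808 F1376
G01 X113.1716 Y57.5910 F1376
G01 X95.2784 Y40.2017 F1376
G0 X175.7626 Y145.8082
M3 S581
G01 X178.7843 Y126.8147 F1376
G01 X212.5764 Y91.3120 F1376
G01 X245.5103 Y65.6628 F1376
M5
G0 X0.0000 Y0.0000

1 u = 1 mm; y_m = 165.5304 − y.

[1] `<path>` cubic bezier, #008000→score S581 F1376: (207.6301,97.7185) → (170.5466,75.7808) → (113.1716,57.5910) → (95.2784,40.2017)

[2] `<path>` cubic bezier, #008000→score S581 F1376: (175.7626,145.8082) → (178.7843,126.8147) → (212.5764,91.3120) → (245.5103,65.6628)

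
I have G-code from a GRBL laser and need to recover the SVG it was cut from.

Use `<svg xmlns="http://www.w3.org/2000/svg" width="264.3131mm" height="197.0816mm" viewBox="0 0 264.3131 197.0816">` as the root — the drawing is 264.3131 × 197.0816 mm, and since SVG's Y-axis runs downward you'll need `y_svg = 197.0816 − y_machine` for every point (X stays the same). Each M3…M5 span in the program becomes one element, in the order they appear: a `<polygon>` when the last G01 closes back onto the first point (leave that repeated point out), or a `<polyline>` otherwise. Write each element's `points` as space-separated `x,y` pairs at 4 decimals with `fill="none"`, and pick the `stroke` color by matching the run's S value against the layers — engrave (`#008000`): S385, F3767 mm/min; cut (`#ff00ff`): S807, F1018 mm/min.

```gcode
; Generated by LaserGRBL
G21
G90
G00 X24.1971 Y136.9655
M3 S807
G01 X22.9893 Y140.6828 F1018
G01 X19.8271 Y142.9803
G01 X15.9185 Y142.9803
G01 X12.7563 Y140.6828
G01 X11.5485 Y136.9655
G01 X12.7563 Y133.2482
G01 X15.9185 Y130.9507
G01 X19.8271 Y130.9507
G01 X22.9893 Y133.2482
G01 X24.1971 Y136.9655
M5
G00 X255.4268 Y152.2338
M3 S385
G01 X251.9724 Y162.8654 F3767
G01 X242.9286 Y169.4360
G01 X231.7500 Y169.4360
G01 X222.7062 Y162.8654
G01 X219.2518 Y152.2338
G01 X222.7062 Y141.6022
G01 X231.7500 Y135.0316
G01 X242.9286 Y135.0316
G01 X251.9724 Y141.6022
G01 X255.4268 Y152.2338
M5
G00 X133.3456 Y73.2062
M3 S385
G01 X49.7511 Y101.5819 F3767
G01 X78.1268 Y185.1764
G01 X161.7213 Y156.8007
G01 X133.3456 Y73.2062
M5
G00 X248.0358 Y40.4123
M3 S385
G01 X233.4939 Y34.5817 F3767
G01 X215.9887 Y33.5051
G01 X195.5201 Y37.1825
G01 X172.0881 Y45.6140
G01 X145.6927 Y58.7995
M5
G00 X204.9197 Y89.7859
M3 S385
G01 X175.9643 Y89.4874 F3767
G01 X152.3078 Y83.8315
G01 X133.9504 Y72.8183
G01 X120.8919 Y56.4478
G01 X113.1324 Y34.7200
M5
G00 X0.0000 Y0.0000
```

y_svg = 197.0816 − y_m.

[1] S807→`#ff00ff` (cut); closed run; points: 24.1971,60.1161 22.9893,56.3988 19.8271,54.1013 15.9185,54.1013 12.7563,56.3988 11.5485,60.1161 12.7563,63.8334 15.9185,66.1309 19.8271,66.1309 22.9893,63.8334

[2] S385→`#008000` (engrave); closed run; points: 255.4268,44.8478 251.9724,34.2162 242.9286,27.6456 231.7500,27.6456 222.7062,34.2162 219.2518,44.8478 222.7062,55.4794 231.7500,62.0500 242.9286,62.0500 251.9724,55.4794

[3] S385→`#008000` (engrave); closed run; points: 133.3456,123.8754 49.7511,95.4997 78.1268,11.9052 161.7213,40.2809

[4] S385→`#008000` (engrave); open run; points: 248.0358,156.6693 233.4939,162.4999 215.9887,163.5765 195.5201,159.8991 172.0881,151.4676 145.6927,138.2821

[5] S385→`#008000` (engrave); open run; points: 204.9197,107.2957 175.9643,107.5942 152.3078,113.2501 133.9504,124.2633 120.8919,140.6338 113.1324,162.3616

<svg xmlns="http://www.w3.org/2000/svg" width="264.3131mm" height="197.0816mm" viewBox="0 0 264.3131 197.0816">
  <polygon points="24.1971,60.1161 22.9893,56.3988 19.8271,54.1013 15.9185,54.1013 12.7563,56.3988 11.5485,60.1161 12.7563,63.8334 15.9185,66.1309 19.8271,66.1309 22.9893,63.8334" fill="none" stroke="#ff00ff"/>
  <polygon points="255.4268,44.8478 251.9724,34.2162 242.9286,27.6456 231.7500,27.6456 222.7062,34.2162 219.2518,44.8478 222.7062,55.4794 231.7500,62.0500 242.9286,62.0500 251.9724,55.4794" fill="none" stroke="#008000"/>
  <polygon points="133.3456,123.8754 49.7511,95.4997 78.1268,11.9052 161.7213,40.2809" fill="none" stroke="#008000"/>
  <polyline points="248.0358,156.6693 233.4939,162.4999 215.9887,163.5765 195.5201,159.8991 172.0881,151.4676 145.6927,138.2821" fill="none" stroke="#008000"/>
  <polyline points="204.9197,107.2957 175.9643,107.5942 152.3078,113.2501 133.9504,124.2633 120.8919,140.6338 113.1324,162.3616" fill="none" stroke="#008000"/>
</svg>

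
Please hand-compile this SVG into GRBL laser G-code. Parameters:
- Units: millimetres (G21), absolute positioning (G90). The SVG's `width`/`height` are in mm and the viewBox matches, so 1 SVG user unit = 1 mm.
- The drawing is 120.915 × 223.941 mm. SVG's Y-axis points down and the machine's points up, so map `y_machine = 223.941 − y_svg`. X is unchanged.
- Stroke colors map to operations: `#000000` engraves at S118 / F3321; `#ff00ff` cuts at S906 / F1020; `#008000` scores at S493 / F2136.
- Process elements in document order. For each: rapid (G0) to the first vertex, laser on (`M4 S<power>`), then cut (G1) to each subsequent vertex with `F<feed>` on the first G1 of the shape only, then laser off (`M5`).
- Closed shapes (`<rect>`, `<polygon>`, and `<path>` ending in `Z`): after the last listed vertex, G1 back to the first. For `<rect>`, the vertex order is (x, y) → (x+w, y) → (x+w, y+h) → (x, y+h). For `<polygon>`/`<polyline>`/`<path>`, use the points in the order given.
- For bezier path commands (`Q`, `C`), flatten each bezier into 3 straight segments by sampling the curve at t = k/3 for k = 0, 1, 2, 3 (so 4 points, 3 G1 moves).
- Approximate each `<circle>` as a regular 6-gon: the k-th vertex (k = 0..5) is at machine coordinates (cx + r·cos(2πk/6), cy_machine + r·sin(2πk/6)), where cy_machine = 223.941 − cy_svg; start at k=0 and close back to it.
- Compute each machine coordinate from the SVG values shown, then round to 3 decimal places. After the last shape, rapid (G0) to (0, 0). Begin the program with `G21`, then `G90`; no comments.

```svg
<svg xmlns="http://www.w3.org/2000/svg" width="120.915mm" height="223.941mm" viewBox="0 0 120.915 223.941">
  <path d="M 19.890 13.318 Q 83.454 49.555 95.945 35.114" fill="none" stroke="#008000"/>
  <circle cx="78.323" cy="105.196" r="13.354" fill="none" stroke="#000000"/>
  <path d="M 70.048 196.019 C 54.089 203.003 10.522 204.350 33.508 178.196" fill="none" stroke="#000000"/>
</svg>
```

1 u = 1 mm; y_m = 223.941 − y.

[1] `<path>` quadratic bezier, #008000→score S493 F2136: (19.890,210.623) → (56.591,192.096) → (81.943,184.831) → (95.945,188.827)

[2] `<circle>` circle, #000000→engrave S118 F3321: (91.677,118.745) → (85.000,130.310) → (71.646,130.310) → (64.969,118.745) → (71.646,107.180) → (85.000,107.180) → (91.677,118.745) (closed)

[3] `<path>` cubic bezier, #000000→engrave S118 F3321: (70.048,27.922) → (48.374,23.627) → (29.219,27.948) → (33.508,45.745)

G21
G90
G0 X19.890 Y210.623
M4 S493
G1 X56.591 Y192.096 F2136
G1 X81.943 Y184.831
G1 X95.945 Y188.827
M5
G0 X91.677 Y118.745
M4 S118
G1 X85.000 Y130.310 F3321
G1 X71.646 Y130.310
G1 X64.969 Y118.745
G1 X71.646 Y107.180
G1 X85.000 Y107.180
G1 X91.677 Y118.745
M5
G0 X70.048 Y27.922
M4 S118
G1 X48.374 Y23.627 F3321
G1 X29.219 Y27.948
G1 X33.508 Y45.745
M5
G0 X0.000 Y0.000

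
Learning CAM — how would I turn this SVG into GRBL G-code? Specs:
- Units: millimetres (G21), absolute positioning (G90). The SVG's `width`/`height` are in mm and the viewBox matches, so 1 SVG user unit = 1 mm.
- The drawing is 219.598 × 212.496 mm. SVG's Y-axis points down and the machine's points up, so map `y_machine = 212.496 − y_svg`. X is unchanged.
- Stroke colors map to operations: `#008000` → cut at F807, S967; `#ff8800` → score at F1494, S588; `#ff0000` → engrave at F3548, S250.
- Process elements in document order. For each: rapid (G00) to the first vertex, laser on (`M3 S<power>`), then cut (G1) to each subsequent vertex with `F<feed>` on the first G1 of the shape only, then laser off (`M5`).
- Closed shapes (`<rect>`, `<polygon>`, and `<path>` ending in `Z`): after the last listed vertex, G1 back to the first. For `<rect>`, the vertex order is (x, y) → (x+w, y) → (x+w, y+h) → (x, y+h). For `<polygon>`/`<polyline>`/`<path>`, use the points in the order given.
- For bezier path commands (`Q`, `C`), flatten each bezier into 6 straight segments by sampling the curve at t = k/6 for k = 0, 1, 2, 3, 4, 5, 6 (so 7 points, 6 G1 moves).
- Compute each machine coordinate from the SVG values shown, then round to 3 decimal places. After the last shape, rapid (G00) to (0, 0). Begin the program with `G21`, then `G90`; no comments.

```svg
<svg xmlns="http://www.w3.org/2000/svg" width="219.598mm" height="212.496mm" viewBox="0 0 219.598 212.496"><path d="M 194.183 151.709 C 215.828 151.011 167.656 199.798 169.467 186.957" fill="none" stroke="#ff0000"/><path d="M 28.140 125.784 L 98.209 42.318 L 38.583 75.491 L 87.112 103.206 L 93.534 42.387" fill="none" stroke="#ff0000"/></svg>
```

G21
G90
G00 X194.183 Y60.787
M3 S250
G1 X199.742 Y57.527 F3548
G1 X196.993 Y49.105
G1 X189.263 Y38.609
G1 X179.880 Y29.125
G1 X172.172 Y23.740
G1 X169.467 Y25.539
M5
G00 X28.140 Y86.712
M3 S250
G1 X98.209 Y170.178 F3548
G1 X38.583 Y137.005
G1 X87.112 Y109.290
G1 X93.534 Y170.109
M5
G00 X0.000 Y0.000

Since the viewBox matches the mm dimensions, user units are millimetres directly. The only transform is the Y-flip y_m = 212.496 − y_svg.

Shape 1 is a cubic bezier drawn with `<path>`. Its stroke #ff0000 means engrave at S250, F3548. After flipping Y the toolpath is (194.183,60.787) → (199.742,57.527) → (196.993,49.105) → (189.263,38.609) → (179.880,29.125) → (172.172,23.740) → (169.467,25.539).

Shape 2 is a open polyline drawn with `<path>`. Its stroke #ff0000 means engrave at S250, F3548. After flipping Y the toolpath is (28.140,86.712) → (98.209,170.178) → (38.583,137.005) → (87.112,109.290) → (93.534,170.109).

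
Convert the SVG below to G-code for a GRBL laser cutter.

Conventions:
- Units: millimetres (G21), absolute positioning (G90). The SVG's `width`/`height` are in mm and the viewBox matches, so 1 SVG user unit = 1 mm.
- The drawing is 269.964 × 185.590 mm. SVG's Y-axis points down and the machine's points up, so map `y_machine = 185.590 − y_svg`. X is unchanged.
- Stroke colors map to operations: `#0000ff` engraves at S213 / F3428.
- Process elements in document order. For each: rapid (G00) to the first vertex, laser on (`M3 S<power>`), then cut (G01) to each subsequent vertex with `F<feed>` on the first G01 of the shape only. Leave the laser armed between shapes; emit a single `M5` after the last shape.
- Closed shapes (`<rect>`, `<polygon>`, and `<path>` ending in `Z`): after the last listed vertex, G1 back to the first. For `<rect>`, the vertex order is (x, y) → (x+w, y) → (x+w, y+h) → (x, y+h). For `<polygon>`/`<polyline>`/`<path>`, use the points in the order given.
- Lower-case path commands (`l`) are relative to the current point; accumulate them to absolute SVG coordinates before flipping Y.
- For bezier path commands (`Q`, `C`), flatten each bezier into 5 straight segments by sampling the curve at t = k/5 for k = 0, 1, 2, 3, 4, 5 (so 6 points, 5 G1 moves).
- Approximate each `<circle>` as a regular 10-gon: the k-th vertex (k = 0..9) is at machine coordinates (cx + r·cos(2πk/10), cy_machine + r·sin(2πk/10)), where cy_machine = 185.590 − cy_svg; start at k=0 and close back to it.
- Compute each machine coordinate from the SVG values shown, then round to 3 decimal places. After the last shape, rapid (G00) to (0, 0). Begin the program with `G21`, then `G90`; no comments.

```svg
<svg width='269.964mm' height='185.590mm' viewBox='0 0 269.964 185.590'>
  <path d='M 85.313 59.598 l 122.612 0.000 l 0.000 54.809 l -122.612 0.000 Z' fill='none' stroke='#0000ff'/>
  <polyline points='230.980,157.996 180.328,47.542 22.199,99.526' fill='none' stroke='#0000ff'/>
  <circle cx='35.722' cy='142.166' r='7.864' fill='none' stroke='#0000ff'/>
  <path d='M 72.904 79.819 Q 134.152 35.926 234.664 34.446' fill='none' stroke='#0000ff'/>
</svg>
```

viewBox `0 0 269.964 185.590` with mm width/height → 1 unit = 1 mm. Flip: y_m = 185.590 − y_svg.

**Shape 1** — `<path>` rectangle, stroke `#0000ff` → engrave (S213, F3428). Machine vertices: (85.313,125.992) → (207.925,125.992) → (207.925,71.183) → (85.313,71.183) → (85.313,125.992). Closed: final G1 returns to the first vertex.

**Shape 2** — `<polyline>` open polyline, stroke `#0000ff` → engrave (S213, F3428). Machine vertices: (230.980,27.594) → (180.328,138.048) → (22.199,86.064). Open path.

**Shape 3** — `<circle>` circle, stroke `#0000ff` → engrave (S213, F3428). Machine vertices: (43.586,43.424) → (42.084,48.046) → (38.152,50.903) → (33.292,50.903) → (29.360,48.046) → (27.858,43.424) → (29.360,38.802) → (33.292,35.945) → (38.152,35.945) → (42.084,38.802) → (43.586,43.424). Closed: final G1 returns to the first vertex.

**Shape 4** — `<path>` quadratic bezier, stroke `#0000ff` → engrave (S213, F3428). Control points (SVG): P0=(72.904,79.819), P1=(134.152,35.926), P2=(234.664,34.446); sampled at t=k/5. Machine vertices: (72.904,105.771) → (98.974,121.632) → (128.185,134.099) → (160.537,143.174) → (196.030,148.855) → (234.664,151.144). Open path.

G21
G90
G00 X85.313 Y125.992
M3 S213
G01 X207.925 Y125.992 F3428
G01 X207.925 Y71.183
G01 X85.313 Y71.183
G01 X85.313 Y125.992
G00 X230.980 Y27.594
M3 S213
G01 X180.328 Y138.048 F3428
G01 X22.199 Y86.064
G00 X43.586 Y43.424
M3 S213
G01 X42.084 Y48.046 F3428
G01 X38.152 Y50.903
G01 X33.292 Y50.903
G01 X29.360 Y48.046
G01 X27.858 Y43.424
G01 X29.360 Y38.802
G01 X33.292 Y35.945
G01 X38.152 Y35.945
G01 X42.084 Y38.802
G01 X43.586 Y43.424
G00 X72.904 Y105.771
M3 S213
G01 X98.974 Y121.632 F3428
G01 X128.185 Y134.099
G01 X160.537 Y143.174
G01 X196.030 Y148.855
G01 X234.664 Y151.144
M5
G00 X0.000 Y0.000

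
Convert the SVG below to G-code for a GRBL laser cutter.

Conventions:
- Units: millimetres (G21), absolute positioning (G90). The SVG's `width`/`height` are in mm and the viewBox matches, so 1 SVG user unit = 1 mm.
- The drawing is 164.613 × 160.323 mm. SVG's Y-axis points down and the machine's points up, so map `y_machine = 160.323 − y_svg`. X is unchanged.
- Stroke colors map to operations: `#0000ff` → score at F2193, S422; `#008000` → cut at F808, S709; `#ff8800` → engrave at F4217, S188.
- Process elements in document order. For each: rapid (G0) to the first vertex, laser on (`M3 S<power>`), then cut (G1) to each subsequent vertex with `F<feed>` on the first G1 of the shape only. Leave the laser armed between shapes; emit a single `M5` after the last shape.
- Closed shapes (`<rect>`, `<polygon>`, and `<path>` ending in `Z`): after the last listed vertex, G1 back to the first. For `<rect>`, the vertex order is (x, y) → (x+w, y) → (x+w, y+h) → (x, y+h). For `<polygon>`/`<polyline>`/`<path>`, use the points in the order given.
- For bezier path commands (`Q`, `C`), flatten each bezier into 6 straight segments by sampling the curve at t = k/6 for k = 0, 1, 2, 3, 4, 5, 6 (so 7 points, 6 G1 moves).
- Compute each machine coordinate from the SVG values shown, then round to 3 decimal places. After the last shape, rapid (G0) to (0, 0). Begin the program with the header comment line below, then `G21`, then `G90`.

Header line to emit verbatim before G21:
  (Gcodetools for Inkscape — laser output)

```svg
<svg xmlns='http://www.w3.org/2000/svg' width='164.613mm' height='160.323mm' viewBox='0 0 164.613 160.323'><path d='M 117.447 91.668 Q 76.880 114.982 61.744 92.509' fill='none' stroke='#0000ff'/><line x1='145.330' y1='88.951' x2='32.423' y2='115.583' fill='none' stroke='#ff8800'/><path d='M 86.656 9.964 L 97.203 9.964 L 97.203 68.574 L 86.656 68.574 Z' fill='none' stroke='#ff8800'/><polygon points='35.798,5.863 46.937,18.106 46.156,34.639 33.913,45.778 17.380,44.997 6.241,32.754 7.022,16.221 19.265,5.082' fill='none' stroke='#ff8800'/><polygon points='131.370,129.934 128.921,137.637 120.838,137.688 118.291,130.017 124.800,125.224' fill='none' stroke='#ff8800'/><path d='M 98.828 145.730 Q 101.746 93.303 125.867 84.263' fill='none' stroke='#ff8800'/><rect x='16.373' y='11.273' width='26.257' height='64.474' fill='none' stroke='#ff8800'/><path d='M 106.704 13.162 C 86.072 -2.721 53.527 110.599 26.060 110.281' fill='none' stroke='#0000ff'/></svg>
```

(Gcodetools for Inkscape — laser output)
G21
G90
G0 X117.447 Y68.655
M3 S422
G1 X104.631 Y62.156 F2193
G1 X93.228 Y58.200
G1 X83.238 Y56.788
G1 X74.660 Y57.919
G1 X67.496 Y61.595
G1 X61.744 Y67.814
G0 X145.330 Y71.372
M3 S188
G1 X32.423 Y44.740 F4217
G0 X86.656 Y150.359
M3 S188
G1 X97.203 Y150.359 F4217
G1 X97.203 Y91.749
G1 X86.656 Y91.749
G1 X86.656 Y150.359
G0 X35.798 Y154.460
M3 S188
G1 X46.937 Y142.217 F4217
G1 X46.156 Y125.684
G1 X33.913 Y114.545
G1 X17.380 Y115.326
G1 X6.241 Y127.569
G1 X7.022 Y144.102
G1 X19.265 Y155.241
G1 X35.798 Y154.460
G0 X131.370 Y30.389
M3 S188
G1 X128.921 Y22.686 F4217
G1 X120.838 Y22.635
G1 X118.291 Y30.306
G1 X124.800 Y35.099
G1 X131.370 Y30.389
G0 X98.828 Y14.593
M3 S188
G1 X100.390 Y30.863 F4217
G1 X103.129 Y44.724
G1 X107.047 Y56.173
G1 X112.142 Y65.213
G1 X118.416 Y71.841
G1 X125.867 Y76.060
G0 X16.373 Y149.050
M3 S188
G1 X42.630 Y149.050 F4217
G1 X42.630 Y84.576
G1 X16.373 Y84.576
G1 X16.373 Y149.050
G0 X106.704 Y147.161
M3 S422
G1 X95.474 Y145.460 F2193
G1 X82.730 Y128.970
G1 X68.945 Y104.438
G1 X54.590 Y78.609
G1 X40.138 Y58.229
G1 X26.060 Y50.042
M5
G0 X0.000 Y0.000

viewBox `0 0 164.613 160.323` with mm width/height → 1 unit = 1 mm. Flip: y_m = 160.323 − y_svg.

**Shape 1** — `<path>` quadratic bezier, stroke `#0000ff` → score (S422, F2193). Control points (SVG): P0=(117.447,91.668), P1=(76.880,114.982), P2=(61.744,92.509); sampled at t=k/6. Machine vertices: (117.447,68.655) → (104.631,62.156) → (93.228,58.200) → (83.238,56.788) → (74.660,57.919) → (67.496,61.595) → (61.744,67.814). Open path.

**Shape 2** — `<line>` line segment, stroke `#ff8800` → engrave (S188, F4217). Machine vertices: (145.330,71.372) → (32.423,44.740). Open path.

**Shape 3** — `<path>` rectangle, stroke `#ff8800` → engrave (S188, F4217). Machine vertices: (86.656,150.359) → (97.203,150.359) → (97.203,91.749) → (86.656,91.749) → (86.656,150.359). Closed: final G1 returns to the first vertex.

**Shape 4** — `<polygon>` regular polygon, stroke `#ff8800` → engrave (S188, F4217). Machine vertices: (35.798,154.460) → (46.937,142.217) → (46.156,125.684) → (33.913,114.545) → (17.380,115.326) → (6.241,127.569) → (7.022,144.102) → (19.265,155.241) → (35.798,154.460). Closed: final G1 returns to the first vertex.

**Shape 5** — `<polygon>` regular polygon, stroke `#ff8800` → engrave (S188, F4217). Machine vertices: (131.370,30.389) → (128.921,22.686) → (120.838,22.635) → (118.291,30.306) → (124.800,35.099) → (131.370,30.389). Closed: final G1 returns to the first vertex.

**Shape 6** — `<path>` quadratic bezier, stroke `#ff8800` → engrave (S188, F4217). Control points (SVG): P0=(98.828,145.730), P1=(101.746,93.303), P2=(125.867,84.263); sampled at t=k/6. Machine vertices: (98.828,14.593) → (100.390,30.863) → (103.129,44.724) → (107.047,56.173) → (112.142,65.213) → (118.416,71.841) → (125.867,76.060). Open path.

**Shape 7** — `<rect>` rectangle, stroke `#ff8800` → engrave (S188, F4217). Machine vertices: (16.373,149.050) → (42.630,149.050) → (42.630,84.576) → (16.373,84.576) → (16.373,149.050). Closed: final G1 returns to the first vertex.

**Shape 8** — `<path>` cubic bezier, stroke `#0000ff` → score (S422, F2193). Control points (SVG): P0=(106.704,13.162), P1=(86.072,-2.721), P2=(53.527,110.599), P3=(26.060,110.281); sampled at t=k/6. Machine vertices: (106.704,147.161) → (95.474,145.460) → (82.730,128.970) → (68.945,104.438) → (54.590,78.609) → (40.138,58.229) → (26.060,50.042). Open path.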